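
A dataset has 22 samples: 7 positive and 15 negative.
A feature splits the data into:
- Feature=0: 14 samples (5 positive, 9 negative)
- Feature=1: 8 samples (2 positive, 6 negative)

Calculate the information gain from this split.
0.0090 bits

Information Gain = H(Y) - H(Y|Feature)

Before split:
P(positive) = 7/22 = 0.3182
H(Y) = 0.9024 bits

After split:
Feature=0: H = 0.9403 bits (weight = 14/22)
Feature=1: H = 0.8113 bits (weight = 8/22)
H(Y|Feature) = (14/22)×0.9403 + (8/22)×0.8113 = 0.8934 bits

Information Gain = 0.9024 - 0.8934 = 0.0090 bits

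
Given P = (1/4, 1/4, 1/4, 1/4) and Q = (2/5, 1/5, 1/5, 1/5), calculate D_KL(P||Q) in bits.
0.0719 bits

KL divergence: D_KL(P||Q) = Σ p(x) log(p(x)/q(x))

Computing term by term:
  x=0: 1/4 × log_2[(1/4)/(2/5)] = 1/4 × -0.6781 = -0.1695
  x=1: 1/4 × log_2[(1/4)/(1/5)] = 1/4 × 0.3219 = 0.0805
  x=2: 1/4 × log_2[(1/4)/(1/5)] = 1/4 × 0.3219 = 0.0805
  x=3: 1/4 × log_2[(1/4)/(1/5)] = 1/4 × 0.3219 = 0.0805

D_KL(P||Q) = 0.0719 bits

Note: KL divergence is always non-negative and equals 0 iff P = Q.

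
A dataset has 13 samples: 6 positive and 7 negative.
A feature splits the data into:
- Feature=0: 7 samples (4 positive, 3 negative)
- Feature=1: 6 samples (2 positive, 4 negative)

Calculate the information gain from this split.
0.0414 bits

Information Gain = H(Y) - H(Y|Feature)

Before split:
P(positive) = 6/13 = 0.4615
H(Y) = 0.9957 bits

After split:
Feature=0: H = 0.9852 bits (weight = 7/13)
Feature=1: H = 0.9183 bits (weight = 6/13)
H(Y|Feature) = (7/13)×0.9852 + (6/13)×0.9183 = 0.9543 bits

Information Gain = 0.9957 - 0.9543 = 0.0414 bits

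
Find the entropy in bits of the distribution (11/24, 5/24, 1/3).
1.5157 bits

Shannon entropy is H(X) = -Σ p(x) log p(x).

For P = (11/24, 5/24, 1/3):
H = -11/24 × log_2(11/24) -5/24 × log_2(5/24) -1/3 × log_2(1/3)
H = 1.5157 bits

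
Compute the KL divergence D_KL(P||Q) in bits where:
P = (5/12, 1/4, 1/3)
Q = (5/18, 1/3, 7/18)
0.0658 bits

KL divergence: D_KL(P||Q) = Σ p(x) log(p(x)/q(x))

Computing term by term:
  x=0: 5/12 × log_2[(5/12)/(5/18)] = 5/12 × 0.5850 = 0.2437
  x=1: 1/4 × log_2[(1/4)/(1/3)] = 1/4 × -0.4150 = -0.1038
  x=2: 1/3 × log_2[(1/3)/(7/18)] = 1/3 × -0.2224 = -0.0741

D_KL(P||Q) = 0.0658 bits

Note: KL divergence is always non-negative and equals 0 iff P = Q.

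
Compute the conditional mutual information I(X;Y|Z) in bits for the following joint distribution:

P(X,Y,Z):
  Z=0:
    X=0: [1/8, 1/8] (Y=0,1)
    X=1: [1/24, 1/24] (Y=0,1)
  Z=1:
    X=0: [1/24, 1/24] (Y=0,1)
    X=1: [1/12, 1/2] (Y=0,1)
0.0357 bits

Conditional mutual information: I(X;Y|Z) = H(X|Z) + H(Y|Z) - H(X,Y|Z)

H(Z) = 0.9183
H(X,Z) = 1.5511 → H(X|Z) = 0.6328
H(Y,Z) = 1.7158 → H(Y|Z) = 0.7975
H(X,Y,Z) = 2.3129 → H(X,Y|Z) = 1.3946

I(X;Y|Z) = 0.6328 + 0.7975 - 1.3946 = 0.0357 bits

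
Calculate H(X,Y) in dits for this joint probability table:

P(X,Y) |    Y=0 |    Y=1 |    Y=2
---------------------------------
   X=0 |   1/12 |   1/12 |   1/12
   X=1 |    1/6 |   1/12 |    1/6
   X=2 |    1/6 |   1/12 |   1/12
0.9287 dits

Joint entropy is H(X,Y) = -Σ_{x,y} p(x,y) log p(x,y).

Summing over all non-zero entries:
H(X,Y) = -[1/12·log_10(1/12) + 1/12·log_10(1/12) + 1/12·log_10(1/12) + 1/6·log_10(1/6) + 1/12·log_10(1/12) + 1/6·log_10(1/6) + 1/6·log_10(1/6) + 1/12·log_10(1/12) + 1/12·log_10(1/12)]
H(X,Y) = 0.9287 dits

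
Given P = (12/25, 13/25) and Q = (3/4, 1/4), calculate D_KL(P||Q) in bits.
0.2404 bits

KL divergence: D_KL(P||Q) = Σ p(x) log(p(x)/q(x))

Computing term by term:
  x=0: 12/25 × log_2[(12/25)/(3/4)] = 12/25 × -0.6439 = -0.3091
  x=1: 13/25 × log_2[(13/25)/(1/4)] = 13/25 × 1.0566 = 0.5494

D_KL(P||Q) = 0.2404 bits

Note: KL divergence is always non-negative and equals 0 iff P = Q.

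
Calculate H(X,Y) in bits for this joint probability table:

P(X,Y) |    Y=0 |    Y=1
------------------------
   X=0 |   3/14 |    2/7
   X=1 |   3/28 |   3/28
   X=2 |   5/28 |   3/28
2.4722 bits

Joint entropy is H(X,Y) = -Σ_{x,y} p(x,y) log p(x,y).

Summing over all non-zero entries:
H(X,Y) = -[3/14·log_2(3/14) + 2/7·log_2(2/7) + 3/28·log_2(3/28) + 3/28·log_2(3/28) + 5/28·log_2(5/28) + 3/28·log_2(3/28)]
H(X,Y) = 2.4722 bits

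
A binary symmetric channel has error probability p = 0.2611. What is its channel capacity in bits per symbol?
0.1716 bits

For a binary symmetric channel (BSC) with error probability p:
Capacity C = 1 - H(p) bits per symbol

where H(p) = -p log₂(p) - (1-p) log₂(1-p) is the binary entropy function.

H(0.2611) = 0.8284 bits
C = 1 - 0.8284 = 0.1716 bits per symbol

This means we can reliably transmit up to 0.1716 bits of information per channel use.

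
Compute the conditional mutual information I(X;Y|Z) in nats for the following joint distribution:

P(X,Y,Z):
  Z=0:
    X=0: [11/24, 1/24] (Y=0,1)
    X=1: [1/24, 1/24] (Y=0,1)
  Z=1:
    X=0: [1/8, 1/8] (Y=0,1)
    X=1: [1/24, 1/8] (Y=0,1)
0.0515 nats

Conditional mutual information: I(X;Y|Z) = H(X|Z) + H(Y|Z) - H(X,Y|Z)

H(Z) = 0.6792
H(X,Z) = 1.1988 → H(X|Z) = 0.5197
H(Y,Z) = 1.1988 → H(Y|Z) = 0.5197
H(X,Y,Z) = 1.6670 → H(X,Y|Z) = 0.9878

I(X;Y|Z) = 0.5197 + 0.5197 - 0.9878 = 0.0515 nats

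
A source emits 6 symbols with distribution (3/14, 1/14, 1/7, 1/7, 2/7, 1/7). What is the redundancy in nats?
0.0813 nats

Redundancy measures how far a source is from maximum entropy:
R = H_max - H(X)

Maximum entropy for 6 symbols: H_max = log_e(6) = 1.7918 nats
Actual entropy: H(X) = 1.7105 nats
Redundancy: R = 1.7918 - 1.7105 = 0.0813 nats

This redundancy represents potential for compression: the source could be compressed by 0.0813 nats per symbol.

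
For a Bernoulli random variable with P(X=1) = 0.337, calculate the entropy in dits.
0.2775 dits

The binary entropy function is:
H(p) = -p log(p) - (1-p) log(1-p)

H(0.337) = -0.337 × log_10(0.337) - 0.663 × log_10(0.663)
H(0.337) = 0.2775 dits

Note: Binary entropy is maximized at p=0.5 (H=1 bit) and minimized at p=0 or p=1 (H=0).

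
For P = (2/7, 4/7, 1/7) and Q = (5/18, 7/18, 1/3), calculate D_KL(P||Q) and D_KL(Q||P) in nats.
D_KL(P||Q) = 0.1069, D_KL(Q||P) = 0.1249

KL divergence is not symmetric: D_KL(P||Q) ≠ D_KL(Q||P) in general.

D_KL(P||Q) = 0.1069 nats
D_KL(Q||P) = 0.1249 nats

No, they are not equal!

This asymmetry is why KL divergence is not a true distance metric.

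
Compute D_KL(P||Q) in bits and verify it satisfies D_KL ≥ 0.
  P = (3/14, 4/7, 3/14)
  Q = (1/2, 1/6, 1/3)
0.6172 bits

KL divergence satisfies the Gibbs inequality: D_KL(P||Q) ≥ 0 for all distributions P, Q.

D_KL(P||Q) = Σ p(x) log(p(x)/q(x))
Term by term:
  x=0: 3/14 × log_2[(3/14)/(1/2)] = -0.2619
  x=1: 4/7 × log_2[(4/7)/(1/6)] = 1.0158
  x=2: 3/14 × log_2[(3/14)/(1/3)] = -0.1366
D_KL(P||Q) = 0.6172 bits

D_KL(P||Q) = 0.6172 ≥ 0 ✓

This non-negativity is a fundamental property: relative entropy cannot be negative because it measures how different Q is from P.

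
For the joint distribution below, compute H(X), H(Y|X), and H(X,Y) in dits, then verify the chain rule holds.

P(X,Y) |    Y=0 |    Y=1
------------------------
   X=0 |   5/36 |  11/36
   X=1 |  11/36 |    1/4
H(X,Y) = 0.5843, H(X) = 0.2983, H(Y|X) = 0.2859 (all in dits)

Chain rule: H(X,Y) = H(X) + H(Y|X)

Left side — joint entropy directly:
H(X,Y) = -Σ p(x,y) log p(x,y) = 0.5843 dits

Right side — compute H(Y|X) from the conditional distributions:
P(X) = (4/9, 5/9), so H(X) = 0.2983 dits
H(Y|X) = Σ_x P(X=x) · H(Y|X=x):
  P(Y|X=0) = (5/16, 11/16), H(Y|X=0) = 0.2697, weight P(X=0) = 4/9
  P(Y|X=1) = (11/20, 9/20), H(Y|X=1) = 0.2989, weight P(X=1) = 5/9
H(Y|X) = 0.2859 dits

H(X) + H(Y|X) = 0.2983 + 0.2859 = 0.5843 dits

Both sides equal 0.5843 dits. ✓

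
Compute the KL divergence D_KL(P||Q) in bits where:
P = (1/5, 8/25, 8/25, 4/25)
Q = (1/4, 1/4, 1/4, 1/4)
0.0605 bits

KL divergence: D_KL(P||Q) = Σ p(x) log(p(x)/q(x))

Computing term by term:
  x=0: 1/5 × log_2[(1/5)/(1/4)] = 1/5 × -0.3219 = -0.0644
  x=1: 8/25 × log_2[(8/25)/(1/4)] = 8/25 × 0.3561 = 0.1140
  x=2: 8/25 × log_2[(8/25)/(1/4)] = 8/25 × 0.3561 = 0.1140
  x=3: 4/25 × log_2[(4/25)/(1/4)] = 4/25 × -0.6439 = -0.1030

D_KL(P||Q) = 0.0605 bits

Note: KL divergence is always non-negative and equals 0 iff P = Q.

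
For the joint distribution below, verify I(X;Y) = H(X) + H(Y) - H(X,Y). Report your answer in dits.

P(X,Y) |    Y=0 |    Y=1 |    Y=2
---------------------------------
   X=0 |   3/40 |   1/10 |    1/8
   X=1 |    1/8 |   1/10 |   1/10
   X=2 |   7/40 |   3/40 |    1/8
I(X;Y) = 0.0089 dits

Mutual information has multiple equivalent forms:
- I(X;Y) = H(X) - H(X|Y)
- I(X;Y) = H(Y) - H(Y|X)
- I(X;Y) = H(X) + H(Y) - H(X,Y)

Computing all quantities:
H(X) = 0.4752, H(Y) = 0.4735, H(X,Y) = 0.9399
H(X|Y) = 0.4664, H(Y|X) = 0.4646

Verification:
H(X) - H(X|Y) = 0.4752 - 0.4664 = 0.0089
H(Y) - H(Y|X) = 0.4735 - 0.4646 = 0.0089
H(X) + H(Y) - H(X,Y) = 0.4752 + 0.4735 - 0.9399 = 0.0089

All forms give I(X;Y) = 0.0089 dits. ✓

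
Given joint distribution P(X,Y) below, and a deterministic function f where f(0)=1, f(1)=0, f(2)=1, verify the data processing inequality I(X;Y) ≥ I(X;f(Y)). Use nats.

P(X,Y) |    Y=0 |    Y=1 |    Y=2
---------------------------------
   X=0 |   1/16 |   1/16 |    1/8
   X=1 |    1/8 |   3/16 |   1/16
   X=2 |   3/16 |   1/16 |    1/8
I(X;Y) = 0.0763, I(X;f(Y)) = 0.0516, inequality holds: 0.0763 ≥ 0.0516

Data Processing Inequality: For any Markov chain X → Y → Z, we have I(X;Y) ≥ I(X;Z).

Here Z = f(Y) is a deterministic function of Y, forming X → Y → Z.

Original I(X;Y) = 0.0763 nats

After applying f:
P(X,Z) where Z=f(Y):
- P(X,Z=0) = P(X,Y=1)
- P(X,Z=1) = P(X,Y=0) + P(X,Y=2)

I(X;Z) = I(X;f(Y)) = 0.0516 nats

Verification: 0.0763 ≥ 0.0516 ✓

Information cannot be created by processing; the function f can only lose information about X.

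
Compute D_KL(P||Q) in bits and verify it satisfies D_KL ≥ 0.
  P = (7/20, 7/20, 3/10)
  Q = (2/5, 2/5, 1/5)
0.0406 bits

KL divergence satisfies the Gibbs inequality: D_KL(P||Q) ≥ 0 for all distributions P, Q.

D_KL(P||Q) = Σ p(x) log(p(x)/q(x))
Term by term:
  x=0: 7/20 × log_2[(7/20)/(2/5)] = -0.0674
  x=1: 7/20 × log_2[(7/20)/(2/5)] = -0.0674
  x=2: 3/10 × log_2[(3/10)/(1/5)] = 0.1755
D_KL(P||Q) = 0.0406 bits

D_KL(P||Q) = 0.0406 ≥ 0 ✓

This non-negativity is a fundamental property: relative entropy cannot be negative because it measures how different Q is from P.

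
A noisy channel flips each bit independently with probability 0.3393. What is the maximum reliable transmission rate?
0.0759 bits

For a binary symmetric channel (BSC) with error probability p:
Capacity C = 1 - H(p) bits per symbol

where H(p) = -p log₂(p) - (1-p) log₂(1-p) is the binary entropy function.

H(0.3393) = 0.9241 bits
C = 1 - 0.9241 = 0.0759 bits per symbol

This means we can reliably transmit up to 0.0759 bits of information per channel use.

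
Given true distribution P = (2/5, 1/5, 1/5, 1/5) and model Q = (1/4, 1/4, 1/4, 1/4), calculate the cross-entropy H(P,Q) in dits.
0.6021 dits

Cross-entropy: H(P,Q) = -Σ p(x) log q(x)

Alternatively: H(P,Q) = H(P) + D_KL(P||Q)
H(P) = 0.5786 dits
D_KL(P||Q) = 0.0235 dits

H(P,Q) = 0.5786 + 0.0235 = 0.6021 dits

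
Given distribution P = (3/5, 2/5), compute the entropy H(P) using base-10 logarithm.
0.2923 dits

Shannon entropy is H(X) = -Σ p(x) log p(x).

For P = (3/5, 2/5):
H = -3/5 × log_10(3/5) -2/5 × log_10(2/5)
H = 0.2923 dits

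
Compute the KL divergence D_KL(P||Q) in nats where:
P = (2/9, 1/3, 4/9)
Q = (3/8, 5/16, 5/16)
0.0618 nats

KL divergence: D_KL(P||Q) = Σ p(x) log(p(x)/q(x))

Computing term by term:
  x=0: 2/9 × log_e[(2/9)/(3/8)] = 2/9 × -0.5232 = -0.1163
  x=1: 1/3 × log_e[(1/3)/(5/16)] = 1/3 × 0.0645 = 0.0215
  x=2: 4/9 × log_e[(4/9)/(5/16)] = 4/9 × 0.3522 = 0.1565

D_KL(P||Q) = 0.0618 nats

Note: KL divergence is always non-negative and equals 0 iff P = Q.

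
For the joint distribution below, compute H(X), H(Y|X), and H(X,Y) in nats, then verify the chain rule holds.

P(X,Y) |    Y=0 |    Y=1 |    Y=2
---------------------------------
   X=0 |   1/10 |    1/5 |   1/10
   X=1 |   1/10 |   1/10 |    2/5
H(X,Y) = 1.6094, H(X) = 0.6730, H(Y|X) = 0.9364 (all in nats)

Chain rule: H(X,Y) = H(X) + H(Y|X)

Left side — joint entropy directly:
H(X,Y) = -Σ p(x,y) log p(x,y) = 1.6094 nats

Right side — compute H(Y|X) from the conditional distributions:
P(X) = (2/5, 3/5), so H(X) = 0.6730 nats
H(Y|X) = Σ_x P(X=x) · H(Y|X=x):
  P(Y|X=0) = (1/4, 1/2, 1/4), H(Y|X=0) = 1.0397, weight P(X=0) = 2/5
  P(Y|X=1) = (1/6, 1/6, 2/3), H(Y|X=1) = 0.8676, weight P(X=1) = 3/5
H(Y|X) = 0.9364 nats

H(X) + H(Y|X) = 0.6730 + 0.9364 = 1.6094 nats

Both sides equal 1.6094 nats. ✓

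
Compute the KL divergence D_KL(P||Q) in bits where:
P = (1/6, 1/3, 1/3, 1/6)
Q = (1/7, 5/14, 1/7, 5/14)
0.2281 bits

KL divergence: D_KL(P||Q) = Σ p(x) log(p(x)/q(x))

Computing term by term:
  x=0: 1/6 × log_2[(1/6)/(1/7)] = 1/6 × 0.2224 = 0.0371
  x=1: 1/3 × log_2[(1/3)/(5/14)] = 1/3 × -0.0995 = -0.0332
  x=2: 1/3 × log_2[(1/3)/(1/7)] = 1/3 × 1.2224 = 0.4075
  x=3: 1/6 × log_2[(1/6)/(5/14)] = 1/6 × -1.0995 = -0.1833

D_KL(P||Q) = 0.2281 bits

Note: KL divergence is always non-negative and equals 0 iff P = Q.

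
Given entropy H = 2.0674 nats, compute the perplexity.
7.9042

Perplexity is e^H (or exp(H) for natural log).

H = 2.0674 nats
Perplexity = e^2.0674 = 7.9042

Interpretation: The model's uncertainty is equivalent to choosing uniformly among 7.9 options.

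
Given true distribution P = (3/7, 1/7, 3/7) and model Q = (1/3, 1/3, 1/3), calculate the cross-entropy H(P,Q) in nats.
1.0986 nats

Cross-entropy: H(P,Q) = -Σ p(x) log q(x)

Alternatively: H(P,Q) = H(P) + D_KL(P||Q)
H(P) = 1.0042 nats
D_KL(P||Q) = 0.0944 nats

H(P,Q) = 1.0042 + 0.0944 = 1.0986 nats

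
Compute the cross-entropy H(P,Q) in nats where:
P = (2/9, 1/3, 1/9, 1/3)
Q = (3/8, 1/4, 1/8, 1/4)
1.3732 nats

Cross-entropy: H(P,Q) = -Σ p(x) log q(x)

Alternatively: H(P,Q) = H(P) + D_KL(P||Q)
H(P) = 1.3108 nats
D_KL(P||Q) = 0.0624 nats

H(P,Q) = 1.3108 + 0.0624 = 1.3732 nats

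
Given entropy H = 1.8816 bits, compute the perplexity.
3.6848

Perplexity is 2^H (or exp(H) for natural log).

H = 1.8816 bits
Perplexity = 2^1.8816 = 3.6848

Interpretation: The model's uncertainty is equivalent to choosing uniformly among 3.7 options.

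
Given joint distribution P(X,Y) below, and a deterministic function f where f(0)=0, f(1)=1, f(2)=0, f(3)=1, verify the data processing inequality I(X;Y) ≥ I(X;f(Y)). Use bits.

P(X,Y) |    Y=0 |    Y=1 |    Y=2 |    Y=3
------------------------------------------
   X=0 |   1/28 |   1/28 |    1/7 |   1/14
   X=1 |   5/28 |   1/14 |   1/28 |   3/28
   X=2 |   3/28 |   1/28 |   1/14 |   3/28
I(X;Y) = 0.1327, I(X;f(Y)) = 0.0035, inequality holds: 0.1327 ≥ 0.0035

Data Processing Inequality: For any Markov chain X → Y → Z, we have I(X;Y) ≥ I(X;Z).

Here Z = f(Y) is a deterministic function of Y, forming X → Y → Z.

Original I(X;Y) = 0.1327 bits

After applying f:
P(X,Z) where Z=f(Y):
- P(X,Z=0) = P(X,Y=0) + P(X,Y=2)
- P(X,Z=1) = P(X,Y=1) + P(X,Y=3)

I(X;Z) = I(X;f(Y)) = 0.0035 bits

Verification: 0.1327 ≥ 0.0035 ✓

Information cannot be created by processing; the function f can only lose information about X.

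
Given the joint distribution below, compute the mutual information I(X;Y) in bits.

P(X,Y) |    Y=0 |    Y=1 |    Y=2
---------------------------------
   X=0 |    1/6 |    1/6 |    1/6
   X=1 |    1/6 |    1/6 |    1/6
0.0000 bits

Mutual information: I(X;Y) = H(X) + H(Y) - H(X,Y)

Marginals:
P(X) = (1/2, 1/2), H(X) = 1.0000 bits
P(Y) = (1/3, 1/3, 1/3), H(Y) = 1.5850 bits

Joint entropy: H(X,Y) = 2.5850 bits

I(X;Y) = 1.0000 + 1.5850 - 2.5850 = 0.0000 bits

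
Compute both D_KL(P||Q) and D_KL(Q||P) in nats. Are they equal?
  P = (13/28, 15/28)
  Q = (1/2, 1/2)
D_KL(P||Q) = 0.0026, D_KL(Q||P) = 0.0026

KL divergence is not symmetric: D_KL(P||Q) ≠ D_KL(Q||P) in general.

D_KL(P||Q) = 0.0026 nats
D_KL(Q||P) = 0.0026 nats

In this case they happen to be equal (to 4 decimal places).

This asymmetry is why KL divergence is not a true distance metric.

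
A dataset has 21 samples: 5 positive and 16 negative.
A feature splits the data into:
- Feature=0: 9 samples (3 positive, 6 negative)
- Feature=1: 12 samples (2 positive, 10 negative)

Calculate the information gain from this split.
0.0269 bits

Information Gain = H(Y) - H(Y|Feature)

Before split:
P(positive) = 5/21 = 0.2381
H(Y) = 0.7919 bits

After split:
Feature=0: H = 0.9183 bits (weight = 9/21)
Feature=1: H = 0.6500 bits (weight = 12/21)
H(Y|Feature) = (9/21)×0.9183 + (12/21)×0.6500 = 0.7650 bits

Information Gain = 0.7919 - 0.7650 = 0.0269 bits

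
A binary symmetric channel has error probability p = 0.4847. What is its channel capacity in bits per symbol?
0.0007 bits

For a binary symmetric channel (BSC) with error probability p:
Capacity C = 1 - H(p) bits per symbol

where H(p) = -p log₂(p) - (1-p) log₂(1-p) is the binary entropy function.

H(0.4847) = 0.9993 bits
C = 1 - 0.9993 = 0.0007 bits per symbol

This means we can reliably transmit up to 0.0007 bits of information per channel use.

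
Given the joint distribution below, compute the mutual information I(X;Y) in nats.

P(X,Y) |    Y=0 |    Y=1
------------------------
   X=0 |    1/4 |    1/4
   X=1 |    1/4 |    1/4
0.0000 nats

Mutual information: I(X;Y) = H(X) + H(Y) - H(X,Y)

Marginals:
P(X) = (1/2, 1/2), H(X) = 0.6931 nats
P(Y) = (1/2, 1/2), H(Y) = 0.6931 nats

Joint entropy: H(X,Y) = 1.3863 nats

I(X;Y) = 0.6931 + 0.6931 - 1.3863 = 0.0000 nats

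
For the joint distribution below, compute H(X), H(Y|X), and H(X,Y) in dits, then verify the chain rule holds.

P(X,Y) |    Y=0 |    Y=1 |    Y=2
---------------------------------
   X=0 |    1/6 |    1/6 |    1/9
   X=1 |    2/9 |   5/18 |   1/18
H(X,Y) = 0.7348, H(X) = 0.2983, H(Y|X) = 0.4365 (all in dits)

Chain rule: H(X,Y) = H(X) + H(Y|X)

Left side — joint entropy directly:
H(X,Y) = -Σ p(x,y) log p(x,y) = 0.7348 dits

Right side — compute H(Y|X) from the conditional distributions:
P(X) = (4/9, 5/9), so H(X) = 0.2983 dits
H(Y|X) = Σ_x P(X=x) · H(Y|X=x):
  P(Y|X=0) = (3/8, 3/8, 1/4), H(Y|X=0) = 0.4700, weight P(X=0) = 4/9
  P(Y|X=1) = (2/5, 1/2, 1/10), H(Y|X=1) = 0.4097, weight P(X=1) = 5/9
H(Y|X) = 0.4365 dits

H(X) + H(Y|X) = 0.2983 + 0.4365 = 0.7348 dits

Both sides equal 0.7348 dits. ✓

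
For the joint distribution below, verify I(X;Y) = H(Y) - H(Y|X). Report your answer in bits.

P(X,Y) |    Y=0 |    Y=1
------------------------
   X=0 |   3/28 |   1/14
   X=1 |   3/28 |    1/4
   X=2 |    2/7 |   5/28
I(X;Y) = 0.0656 bits

Mutual information has multiple equivalent forms:
- I(X;Y) = H(X) - H(X|Y)
- I(X;Y) = H(Y) - H(Y|X)
- I(X;Y) = H(X) + H(Y) - H(X,Y)

Computing all quantities:
H(X) = 1.4883, H(Y) = 1.0000, H(X,Y) = 2.4227
H(X|Y) = 1.4227, H(Y|X) = 0.9344

Verification:
H(X) - H(X|Y) = 1.4883 - 1.4227 = 0.0656
H(Y) - H(Y|X) = 1.0000 - 0.9344 = 0.0656
H(X) + H(Y) - H(X,Y) = 1.4883 + 1.0000 - 2.4227 = 0.0656

All forms give I(X;Y) = 0.0656 bits. ✓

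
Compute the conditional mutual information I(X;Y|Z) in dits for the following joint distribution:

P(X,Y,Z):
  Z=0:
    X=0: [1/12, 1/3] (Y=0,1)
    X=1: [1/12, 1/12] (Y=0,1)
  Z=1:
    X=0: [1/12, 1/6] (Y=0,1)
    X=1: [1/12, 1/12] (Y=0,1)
0.0133 dits

Conditional mutual information: I(X;Y|Z) = H(X|Z) + H(Y|Z) - H(X,Y|Z)

H(Z) = 0.2950
H(X,Z) = 0.5683 → H(X|Z) = 0.2734
H(Y,Z) = 0.5683 → H(Y|Z) = 0.2734
H(X,Y,Z) = 0.8283 → H(X,Y|Z) = 0.5334

I(X;Y|Z) = 0.2734 + 0.2734 - 0.5334 = 0.0133 dits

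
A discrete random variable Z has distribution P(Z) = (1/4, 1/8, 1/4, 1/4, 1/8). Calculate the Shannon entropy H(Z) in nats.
1.5596 nats

Shannon entropy is H(X) = -Σ p(x) log p(x).

For P = (1/4, 1/8, 1/4, 1/4, 1/8):
H = -1/4 × log_e(1/4) -1/8 × log_e(1/8) -1/4 × log_e(1/4) -1/4 × log_e(1/4) -1/8 × log_e(1/8)
H = 1.5596 nats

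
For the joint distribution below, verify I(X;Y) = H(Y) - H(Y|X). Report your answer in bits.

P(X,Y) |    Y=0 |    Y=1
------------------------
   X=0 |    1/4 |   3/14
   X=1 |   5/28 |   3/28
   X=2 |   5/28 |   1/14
I(X;Y) = 0.0158 bits

Mutual information has multiple equivalent forms:
- I(X;Y) = H(X) - H(X|Y)
- I(X;Y) = H(Y) - H(Y|X)
- I(X;Y) = H(X) + H(Y) - H(X,Y)

Computing all quantities:
H(X) = 1.5303, H(Y) = 0.9666, H(X,Y) = 2.4811
H(X|Y) = 1.5145, H(Y|X) = 0.9508

Verification:
H(X) - H(X|Y) = 1.5303 - 1.5145 = 0.0158
H(Y) - H(Y|X) = 0.9666 - 0.9508 = 0.0158
H(X) + H(Y) - H(X,Y) = 1.5303 + 0.9666 - 2.4811 = 0.0158

All forms give I(X;Y) = 0.0158 bits. ✓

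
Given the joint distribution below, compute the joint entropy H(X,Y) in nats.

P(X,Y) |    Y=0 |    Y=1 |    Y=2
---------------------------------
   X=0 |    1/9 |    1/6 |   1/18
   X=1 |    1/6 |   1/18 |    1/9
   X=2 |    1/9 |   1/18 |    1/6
2.1100 nats

Joint entropy is H(X,Y) = -Σ_{x,y} p(x,y) log p(x,y).

Summing over all non-zero entries:
H(X,Y) = -[1/9·log_e(1/9) + 1/6·log_e(1/6) + 1/18·log_e(1/18) + 1/6·log_e(1/6) + 1/18·log_e(1/18) + 1/9·log_e(1/9) + 1/9·log_e(1/9) + 1/18·log_e(1/18) + 1/6·log_e(1/6)]
H(X,Y) = 2.1100 nats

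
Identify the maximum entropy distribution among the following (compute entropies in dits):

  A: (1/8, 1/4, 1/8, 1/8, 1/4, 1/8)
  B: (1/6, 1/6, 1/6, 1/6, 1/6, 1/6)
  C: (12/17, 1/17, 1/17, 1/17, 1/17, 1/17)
B

For a discrete distribution over n outcomes, entropy is maximized by the uniform distribution.

Computing entropies:
H(A) = 0.7526 dits
H(B) = 0.7782 dits
H(C) = 0.4687 dits

The uniform distribution (where all probabilities equal 1/6) achieves the maximum entropy of log_10(6) = 0.7782 dits.

Distribution B has the highest entropy.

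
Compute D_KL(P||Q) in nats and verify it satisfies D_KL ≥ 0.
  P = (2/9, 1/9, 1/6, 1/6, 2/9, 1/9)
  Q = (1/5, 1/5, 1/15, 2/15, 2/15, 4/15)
0.1643 nats

KL divergence satisfies the Gibbs inequality: D_KL(P||Q) ≥ 0 for all distributions P, Q.

D_KL(P||Q) = Σ p(x) log(p(x)/q(x))
Term by term:
  x=0: 2/9 × log_e[(2/9)/(1/5)] = 0.0234
  x=1: 1/9 × log_e[(1/9)/(1/5)] = -0.0653
  x=2: 1/6 × log_e[(1/6)/(1/15)] = 0.1527
  x=3: 1/6 × log_e[(1/6)/(2/15)] = 0.0372
  x=4: 2/9 × log_e[(2/9)/(2/15)] = 0.1135
  x=5: 1/9 × log_e[(1/9)/(4/15)] = -0.0973
D_KL(P||Q) = 0.1643 nats

D_KL(P||Q) = 0.1643 ≥ 0 ✓

This non-negativity is a fundamental property: relative entropy cannot be negative because it measures how different Q is from P.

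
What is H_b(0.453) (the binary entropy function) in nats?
0.6887 nats

The binary entropy function is:
H(p) = -p log(p) - (1-p) log(1-p)

H(0.453) = -0.453 × log_e(0.453) - 0.547 × log_e(0.547)
H(0.453) = 0.6887 nats

Note: Binary entropy is maximized at p=0.5 (H=1 bit) and minimized at p=0 or p=1 (H=0).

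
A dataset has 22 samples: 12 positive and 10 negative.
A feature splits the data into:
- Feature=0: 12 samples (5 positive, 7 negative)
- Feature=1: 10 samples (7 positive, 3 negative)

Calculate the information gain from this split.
0.0590 bits

Information Gain = H(Y) - H(Y|Feature)

Before split:
P(positive) = 12/22 = 0.5455
H(Y) = 0.9940 bits

After split:
Feature=0: H = 0.9799 bits (weight = 12/22)
Feature=1: H = 0.8813 bits (weight = 10/22)
H(Y|Feature) = (12/22)×0.9799 + (10/22)×0.8813 = 0.9351 bits

Information Gain = 0.9940 - 0.9351 = 0.0590 bits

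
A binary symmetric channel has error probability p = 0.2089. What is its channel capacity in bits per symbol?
0.2606 bits

For a binary symmetric channel (BSC) with error probability p:
Capacity C = 1 - H(p) bits per symbol

where H(p) = -p log₂(p) - (1-p) log₂(1-p) is the binary entropy function.

H(0.2089) = 0.7394 bits
C = 1 - 0.7394 = 0.2606 bits per symbol

This means we can reliably transmit up to 0.2606 bits of information per channel use.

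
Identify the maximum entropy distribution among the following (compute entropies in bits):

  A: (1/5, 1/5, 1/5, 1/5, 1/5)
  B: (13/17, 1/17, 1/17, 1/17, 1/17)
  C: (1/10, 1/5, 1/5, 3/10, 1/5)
A

For a discrete distribution over n outcomes, entropy is maximized by the uniform distribution.

Computing entropies:
H(A) = 2.3219 bits
H(B) = 1.2577 bits
H(C) = 2.2464 bits

The uniform distribution (where all probabilities equal 1/5) achieves the maximum entropy of log_2(5) = 2.3219 bits.

Distribution A has the highest entropy.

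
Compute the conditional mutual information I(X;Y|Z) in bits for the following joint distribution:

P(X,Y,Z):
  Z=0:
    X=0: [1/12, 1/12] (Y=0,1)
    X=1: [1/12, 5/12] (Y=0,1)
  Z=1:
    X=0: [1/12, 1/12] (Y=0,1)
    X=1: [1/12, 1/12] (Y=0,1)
0.0492 bits

Conditional mutual information: I(X;Y|Z) = H(X|Z) + H(Y|Z) - H(X,Y|Z)

H(Z) = 0.9183
H(X,Z) = 1.7925 → H(X|Z) = 0.8742
H(Y,Z) = 1.7925 → H(Y|Z) = 0.8742
H(X,Y,Z) = 2.6175 → H(X,Y|Z) = 1.6992

I(X;Y|Z) = 0.8742 + 0.8742 - 1.6992 = 0.0492 bits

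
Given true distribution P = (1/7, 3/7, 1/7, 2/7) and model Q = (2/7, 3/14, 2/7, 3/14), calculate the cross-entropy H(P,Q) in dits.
0.6333 dits

Cross-entropy: H(P,Q) = -Σ p(x) log q(x)

Alternatively: H(P,Q) = H(P) + D_KL(P||Q)
H(P) = 0.5546 dits
D_KL(P||Q) = 0.0787 dits

H(P,Q) = 0.5546 + 0.0787 = 0.6333 dits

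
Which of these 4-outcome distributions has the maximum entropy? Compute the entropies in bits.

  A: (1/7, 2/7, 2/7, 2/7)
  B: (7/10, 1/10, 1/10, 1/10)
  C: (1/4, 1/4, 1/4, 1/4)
C

For a discrete distribution over n outcomes, entropy is maximized by the uniform distribution.

Computing entropies:
H(A) = 1.9502 bits
H(B) = 1.3568 bits
H(C) = 2.0000 bits

The uniform distribution (where all probabilities equal 1/4) achieves the maximum entropy of log_2(4) = 2.0000 bits.

Distribution C has the highest entropy.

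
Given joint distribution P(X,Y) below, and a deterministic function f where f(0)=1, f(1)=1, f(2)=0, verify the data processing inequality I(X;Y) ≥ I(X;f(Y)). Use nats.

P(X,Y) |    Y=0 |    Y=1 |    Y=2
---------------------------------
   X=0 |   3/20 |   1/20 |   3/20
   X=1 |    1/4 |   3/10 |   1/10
I(X;Y) = 0.0710, I(X;f(Y)) = 0.0443, inequality holds: 0.0710 ≥ 0.0443

Data Processing Inequality: For any Markov chain X → Y → Z, we have I(X;Y) ≥ I(X;Z).

Here Z = f(Y) is a deterministic function of Y, forming X → Y → Z.

Original I(X;Y) = 0.0710 nats

After applying f:
P(X,Z) where Z=f(Y):
- P(X,Z=0) = P(X,Y=2)
- P(X,Z=1) = P(X,Y=0) + P(X,Y=1)

I(X;Z) = I(X;f(Y)) = 0.0443 nats

Verification: 0.0710 ≥ 0.0443 ✓

Information cannot be created by processing; the function f can only lose information about X.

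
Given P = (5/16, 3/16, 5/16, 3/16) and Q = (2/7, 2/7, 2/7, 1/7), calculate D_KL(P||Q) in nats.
0.0280 nats

KL divergence: D_KL(P||Q) = Σ p(x) log(p(x)/q(x))

Computing term by term:
  x=0: 5/16 × log_e[(5/16)/(2/7)] = 5/16 × 0.0896 = 0.0280
  x=1: 3/16 × log_e[(3/16)/(2/7)] = 3/16 × -0.4212 = -0.0790
  x=2: 5/16 × log_e[(5/16)/(2/7)] = 5/16 × 0.0896 = 0.0280
  x=3: 3/16 × log_e[(3/16)/(1/7)] = 3/16 × 0.2719 = 0.0510

D_KL(P||Q) = 0.0280 nats

Note: KL divergence is always non-negative and equals 0 iff P = Q.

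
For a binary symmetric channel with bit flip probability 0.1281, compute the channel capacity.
0.4478 bits

For a binary symmetric channel (BSC) with error probability p:
Capacity C = 1 - H(p) bits per symbol

where H(p) = -p log₂(p) - (1-p) log₂(1-p) is the binary entropy function.

H(0.1281) = 0.5522 bits
C = 1 - 0.5522 = 0.4478 bits per symbol

This means we can reliably transmit up to 0.4478 bits of information per channel use.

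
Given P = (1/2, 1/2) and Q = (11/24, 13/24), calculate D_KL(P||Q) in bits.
0.0050 bits

KL divergence: D_KL(P||Q) = Σ p(x) log(p(x)/q(x))

Computing term by term:
  x=0: 1/2 × log_2[(1/2)/(11/24)] = 1/2 × 0.1255 = 0.0628
  x=1: 1/2 × log_2[(1/2)/(13/24)] = 1/2 × -0.1155 = -0.0577

D_KL(P||Q) = 0.0050 bits

Note: KL divergence is always non-negative and equals 0 iff P = Q.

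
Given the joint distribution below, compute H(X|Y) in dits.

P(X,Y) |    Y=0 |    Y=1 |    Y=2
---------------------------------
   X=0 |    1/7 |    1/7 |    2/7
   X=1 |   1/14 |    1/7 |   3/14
0.2935 dits

Using the chain rule: H(X|Y) = H(X,Y) - H(Y)

First, compute H(X,Y) = 0.7429 dits

Marginal P(Y) = (3/14, 2/7, 1/2)
H(Y) = 0.4493 dits

H(X|Y) = H(X,Y) - H(Y) = 0.7429 - 0.4493 = 0.2935 dits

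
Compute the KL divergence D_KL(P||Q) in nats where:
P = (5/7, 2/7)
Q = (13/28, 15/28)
0.1281 nats

KL divergence: D_KL(P||Q) = Σ p(x) log(p(x)/q(x))

Computing term by term:
  x=0: 5/7 × log_e[(5/7)/(13/28)] = 5/7 × 0.4308 = 0.3077
  x=1: 2/7 × log_e[(2/7)/(15/28)] = 2/7 × -0.6286 = -0.1796

D_KL(P||Q) = 0.1281 nats

Note: KL divergence is always non-negative and equals 0 iff P = Q.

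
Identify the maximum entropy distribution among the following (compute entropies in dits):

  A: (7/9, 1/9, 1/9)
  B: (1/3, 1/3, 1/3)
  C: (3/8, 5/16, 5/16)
B

For a discrete distribution over n outcomes, entropy is maximized by the uniform distribution.

Computing entropies:
H(A) = 0.2969 dits
H(B) = 0.4771 dits
H(C) = 0.4755 dits

The uniform distribution (where all probabilities equal 1/3) achieves the maximum entropy of log_10(3) = 0.4771 dits.

Distribution B has the highest entropy.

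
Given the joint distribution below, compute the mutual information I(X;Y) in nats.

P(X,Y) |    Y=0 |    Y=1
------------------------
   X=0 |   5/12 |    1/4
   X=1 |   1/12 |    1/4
0.0647 nats

Mutual information: I(X;Y) = H(X) + H(Y) - H(X,Y)

Marginals:
P(X) = (2/3, 1/3), H(X) = 0.6365 nats
P(Y) = (1/2, 1/2), H(Y) = 0.6931 nats

Joint entropy: H(X,Y) = 1.2650 nats

I(X;Y) = 0.6365 + 0.6931 - 1.2650 = 0.0647 nats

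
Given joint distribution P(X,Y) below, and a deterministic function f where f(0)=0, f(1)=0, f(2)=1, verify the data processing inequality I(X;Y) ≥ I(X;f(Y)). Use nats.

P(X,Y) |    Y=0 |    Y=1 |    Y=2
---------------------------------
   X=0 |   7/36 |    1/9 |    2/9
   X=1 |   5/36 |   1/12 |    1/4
I(X;Y) = 0.0059, I(X;f(Y)) = 0.0059, inequality holds: 0.0059 ≥ 0.0059

Data Processing Inequality: For any Markov chain X → Y → Z, we have I(X;Y) ≥ I(X;Z).

Here Z = f(Y) is a deterministic function of Y, forming X → Y → Z.

Original I(X;Y) = 0.0059 nats

After applying f:
P(X,Z) where Z=f(Y):
- P(X,Z=0) = P(X,Y=0) + P(X,Y=1)
- P(X,Z=1) = P(X,Y=2)

I(X;Z) = I(X;f(Y)) = 0.0059 nats

Verification: 0.0059 ≥ 0.0059 ✓

Information cannot be created by processing; the function f can only lose information about X.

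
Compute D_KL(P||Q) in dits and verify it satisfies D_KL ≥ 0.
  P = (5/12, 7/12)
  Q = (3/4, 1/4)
0.1083 dits

KL divergence satisfies the Gibbs inequality: D_KL(P||Q) ≥ 0 for all distributions P, Q.

D_KL(P||Q) = Σ p(x) log(p(x)/q(x))
Term by term:
  x=0: 5/12 × log_10[(5/12)/(3/4)] = -0.1064
  x=1: 7/12 × log_10[(7/12)/(1/4)] = 0.2147
D_KL(P||Q) = 0.1083 dits

D_KL(P||Q) = 0.1083 ≥ 0 ✓

This non-negativity is a fundamental property: relative entropy cannot be negative because it measures how different Q is from P.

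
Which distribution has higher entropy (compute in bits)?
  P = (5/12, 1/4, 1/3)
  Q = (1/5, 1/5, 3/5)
P

Computing entropies in bits:
H(P) = 1.5546
H(Q) = 1.3710

Distribution P has higher entropy.

Intuition: The distribution closer to uniform (more spread out) has higher entropy.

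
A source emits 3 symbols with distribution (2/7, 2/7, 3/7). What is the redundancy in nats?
0.0196 nats

Redundancy measures how far a source is from maximum entropy:
R = H_max - H(X)

Maximum entropy for 3 symbols: H_max = log_e(3) = 1.0986 nats
Actual entropy: H(X) = 1.0790 nats
Redundancy: R = 1.0986 - 1.0790 = 0.0196 nats

This redundancy represents potential for compression: the source could be compressed by 0.0196 nats per symbol.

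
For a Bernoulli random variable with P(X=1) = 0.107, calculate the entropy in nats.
0.3402 nats

The binary entropy function is:
H(p) = -p log(p) - (1-p) log(1-p)

H(0.107) = -0.107 × log_e(0.107) - 0.893 × log_e(0.893)
H(0.107) = 0.3402 nats

Note: Binary entropy is maximized at p=0.5 (H=1 bit) and minimized at p=0 or p=1 (H=0).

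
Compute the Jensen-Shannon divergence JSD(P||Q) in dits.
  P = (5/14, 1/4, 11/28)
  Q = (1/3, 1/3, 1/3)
0.0019 dits

Jensen-Shannon divergence is:
JSD(P||Q) = 0.5 × D_KL(P||M) + 0.5 × D_KL(Q||M)
where M = 0.5 × (P + Q) is the mixture distribution.

M = 0.5 × (5/14, 1/4, 11/28) + 0.5 × (1/3, 1/3, 1/3) = (0.345238, 7/24, 0.363095)

D_KL(P||M) = 0.0020 dits
D_KL(Q||M) = 0.0019 dits

JSD(P||Q) = 0.5 × 0.0020 + 0.5 × 0.0019 = 0.0019 dits

Unlike KL divergence, JSD is symmetric and bounded: 0 ≤ JSD ≤ log(2).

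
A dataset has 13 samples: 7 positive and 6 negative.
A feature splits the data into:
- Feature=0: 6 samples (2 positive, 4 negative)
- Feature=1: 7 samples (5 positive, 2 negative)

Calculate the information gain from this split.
0.1071 bits

Information Gain = H(Y) - H(Y|Feature)

Before split:
P(positive) = 7/13 = 0.5385
H(Y) = 0.9957 bits

After split:
Feature=0: H = 0.9183 bits (weight = 6/13)
Feature=1: H = 0.8631 bits (weight = 7/13)
H(Y|Feature) = (6/13)×0.9183 + (7/13)×0.8631 = 0.8886 bits

Information Gain = 0.9957 - 0.8886 = 0.1071 bits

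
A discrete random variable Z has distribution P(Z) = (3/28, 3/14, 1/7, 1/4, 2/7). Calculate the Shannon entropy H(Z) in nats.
1.5519 nats

Shannon entropy is H(X) = -Σ p(x) log p(x).

For P = (3/28, 3/14, 1/7, 1/4, 2/7):
H = -3/28 × log_e(3/28) -3/14 × log_e(3/14) -1/7 × log_e(1/7) -1/4 × log_e(1/4) -2/7 × log_e(2/7)
H = 1.5519 nats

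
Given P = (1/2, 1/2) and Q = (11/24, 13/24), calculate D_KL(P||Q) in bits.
0.0050 bits

KL divergence: D_KL(P||Q) = Σ p(x) log(p(x)/q(x))

Computing term by term:
  x=0: 1/2 × log_2[(1/2)/(11/24)] = 1/2 × 0.1255 = 0.0628
  x=1: 1/2 × log_2[(1/2)/(13/24)] = 1/2 × -0.1155 = -0.0577

D_KL(P||Q) = 0.0050 bits

Note: KL divergence is always non-negative and equals 0 iff P = Q.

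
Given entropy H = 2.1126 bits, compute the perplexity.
4.3247

Perplexity is 2^H (or exp(H) for natural log).

H = 2.1126 bits
Perplexity = 2^2.1126 = 4.3247

Interpretation: The model's uncertainty is equivalent to choosing uniformly among 4.3 options.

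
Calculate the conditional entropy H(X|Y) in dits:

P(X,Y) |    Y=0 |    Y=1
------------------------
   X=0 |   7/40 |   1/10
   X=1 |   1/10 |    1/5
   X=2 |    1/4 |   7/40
0.4548 dits

Using the chain rule: H(X|Y) = H(X,Y) - H(Y)

First, compute H(X,Y) = 0.7552 dits

Marginal P(Y) = (21/40, 19/40)
H(Y) = 0.3005 dits

H(X|Y) = H(X,Y) - H(Y) = 0.7552 - 0.3005 = 0.4548 dits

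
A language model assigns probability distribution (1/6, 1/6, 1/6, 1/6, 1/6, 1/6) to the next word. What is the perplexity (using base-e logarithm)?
6.0000

Perplexity is e^H (or exp(H) for natural log).

First, H = -Σ p log p = 1.7918 nats
Perplexity = e^1.7918 = 6.0000

Interpretation: The model's uncertainty is equivalent to choosing uniformly among 6.0 options.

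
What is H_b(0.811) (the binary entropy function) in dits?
0.2105 dits

The binary entropy function is:
H(p) = -p log(p) - (1-p) log(1-p)

H(0.811) = -0.811 × log_10(0.811) - 0.189 × log_10(0.189)
H(0.811) = 0.2105 dits

Note: Binary entropy is maximized at p=0.5 (H=1 bit) and minimized at p=0 or p=1 (H=0).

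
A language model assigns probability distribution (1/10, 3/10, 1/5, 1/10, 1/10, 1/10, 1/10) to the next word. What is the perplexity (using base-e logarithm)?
6.2612

Perplexity is e^H (or exp(H) for natural log).

First, H = -Σ p log p = 1.8344 nats
Perplexity = e^1.8344 = 6.2612

Interpretation: The model's uncertainty is equivalent to choosing uniformly among 6.3 options.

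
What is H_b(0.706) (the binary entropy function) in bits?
0.8738 bits

The binary entropy function is:
H(p) = -p log(p) - (1-p) log(1-p)

H(0.706) = -0.706 × log_2(0.706) - 0.294 × log_2(0.294)
H(0.706) = 0.8738 bits

Note: Binary entropy is maximized at p=0.5 (H=1 bit) and minimized at p=0 or p=1 (H=0).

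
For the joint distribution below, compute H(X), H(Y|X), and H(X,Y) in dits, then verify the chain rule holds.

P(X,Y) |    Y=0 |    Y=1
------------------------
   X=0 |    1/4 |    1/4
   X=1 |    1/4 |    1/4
H(X,Y) = 0.6021, H(X) = 0.3010, H(Y|X) = 0.3010 (all in dits)

Chain rule: H(X,Y) = H(X) + H(Y|X)

Left side — joint entropy directly:
H(X,Y) = -Σ p(x,y) log p(x,y) = 0.6021 dits

Right side — compute H(Y|X) from the conditional distributions:
P(X) = (1/2, 1/2), so H(X) = 0.3010 dits
H(Y|X) = Σ_x P(X=x) · H(Y|X=x):
  P(Y|X=0) = (1/2, 1/2), H(Y|X=0) = 0.3010, weight P(X=0) = 1/2
  P(Y|X=1) = (1/2, 1/2), H(Y|X=1) = 0.3010, weight P(X=1) = 1/2
H(Y|X) = 0.3010 dits

H(X) + H(Y|X) = 0.3010 + 0.3010 = 0.6021 dits

Both sides equal 0.6021 dits. ✓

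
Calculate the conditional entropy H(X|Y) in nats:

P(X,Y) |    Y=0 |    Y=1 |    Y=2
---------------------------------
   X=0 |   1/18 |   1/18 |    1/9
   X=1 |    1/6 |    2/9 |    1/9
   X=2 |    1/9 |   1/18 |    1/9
0.9925 nats

Using the chain rule: H(X|Y) = H(X,Y) - H(Y)

First, compute H(X,Y) = 2.0911 nats

Marginal P(Y) = (1/3, 1/3, 1/3)
H(Y) = 1.0986 nats

H(X|Y) = H(X,Y) - H(Y) = 2.0911 - 1.0986 = 0.9925 nats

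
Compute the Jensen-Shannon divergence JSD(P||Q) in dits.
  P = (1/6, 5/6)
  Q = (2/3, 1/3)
0.0589 dits

Jensen-Shannon divergence is:
JSD(P||Q) = 0.5 × D_KL(P||M) + 0.5 × D_KL(Q||M)
where M = 0.5 × (P + Q) is the mixture distribution.

M = 0.5 × (1/6, 5/6) + 0.5 × (2/3, 1/3) = (5/12, 7/12)

D_KL(P||M) = 0.0628 dits
D_KL(Q||M) = 0.0551 dits

JSD(P||Q) = 0.5 × 0.0628 + 0.5 × 0.0551 = 0.0589 dits

Unlike KL divergence, JSD is symmetric and bounded: 0 ≤ JSD ≤ log(2).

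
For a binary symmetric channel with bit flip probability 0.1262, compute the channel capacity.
0.4531 bits

For a binary symmetric channel (BSC) with error probability p:
Capacity C = 1 - H(p) bits per symbol

where H(p) = -p log₂(p) - (1-p) log₂(1-p) is the binary entropy function.

H(0.1262) = 0.5469 bits
C = 1 - 0.5469 = 0.4531 bits per symbol

This means we can reliably transmit up to 0.4531 bits of information per channel use.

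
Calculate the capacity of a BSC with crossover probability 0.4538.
0.0062 bits

For a binary symmetric channel (BSC) with error probability p:
Capacity C = 1 - H(p) bits per symbol

where H(p) = -p log₂(p) - (1-p) log₂(1-p) is the binary entropy function.

H(0.4538) = 0.9938 bits
C = 1 - 0.9938 = 0.0062 bits per symbol

This means we can reliably transmit up to 0.0062 bits of information per channel use.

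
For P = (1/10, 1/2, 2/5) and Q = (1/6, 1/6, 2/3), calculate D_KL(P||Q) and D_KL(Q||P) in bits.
D_KL(P||Q) = 0.4240, D_KL(Q||P) = 0.3500

KL divergence is not symmetric: D_KL(P||Q) ≠ D_KL(Q||P) in general.

D_KL(P||Q) = 0.4240 bits
D_KL(Q||P) = 0.3500 bits

No, they are not equal!

This asymmetry is why KL divergence is not a true distance metric.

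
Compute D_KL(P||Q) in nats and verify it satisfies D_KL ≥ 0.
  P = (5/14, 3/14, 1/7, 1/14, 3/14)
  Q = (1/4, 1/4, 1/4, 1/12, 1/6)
0.0572 nats

KL divergence satisfies the Gibbs inequality: D_KL(P||Q) ≥ 0 for all distributions P, Q.

D_KL(P||Q) = Σ p(x) log(p(x)/q(x))
Term by term:
  x=0: 5/14 × log_e[(5/14)/(1/4)] = 0.1274
  x=1: 3/14 × log_e[(3/14)/(1/4)] = -0.0330
  x=2: 1/7 × log_e[(1/7)/(1/4)] = -0.0799
  x=3: 1/14 × log_e[(1/14)/(1/12)] = -0.0110
  x=4: 3/14 × log_e[(3/14)/(1/6)] = 0.0539
D_KL(P||Q) = 0.0572 nats

D_KL(P||Q) = 0.0572 ≥ 0 ✓

This non-negativity is a fundamental property: relative entropy cannot be negative because it measures how different Q is from P.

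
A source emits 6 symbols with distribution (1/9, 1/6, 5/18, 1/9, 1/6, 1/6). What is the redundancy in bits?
0.0747 bits

Redundancy measures how far a source is from maximum entropy:
R = H_max - H(X)

Maximum entropy for 6 symbols: H_max = log_2(6) = 2.5850 bits
Actual entropy: H(X) = 2.5102 bits
Redundancy: R = 2.5850 - 2.5102 = 0.0747 bits

This redundancy represents potential for compression: the source could be compressed by 0.0747 bits per symbol.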